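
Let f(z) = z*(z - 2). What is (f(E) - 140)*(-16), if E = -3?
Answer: 2000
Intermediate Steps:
f(z) = z*(-2 + z)
(f(E) - 140)*(-16) = (-3*(-2 - 3) - 140)*(-16) = (-3*(-5) - 140)*(-16) = (15 - 140)*(-16) = -125*(-16) = 2000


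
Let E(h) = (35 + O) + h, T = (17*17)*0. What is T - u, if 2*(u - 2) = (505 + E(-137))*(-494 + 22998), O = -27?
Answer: -4230754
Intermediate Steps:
T = 0 (T = 289*0 = 0)
E(h) = 8 + h (E(h) = (35 - 27) + h = 8 + h)
u = 4230754 (u = 2 + ((505 + (8 - 137))*(-494 + 22998))/2 = 2 + ((505 - 129)*22504)/2 = 2 + (376*22504)/2 = 2 + (1/2)*8461504 = 2 + 4230752 = 4230754)
T - u = 0 - 1*4230754 = 0 - 4230754 = -4230754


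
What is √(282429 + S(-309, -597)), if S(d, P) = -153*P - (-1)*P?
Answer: √373173 ≈ 610.88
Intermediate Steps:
S(d, P) = -152*P (S(d, P) = -153*P + P = -152*P)
√(282429 + S(-309, -597)) = √(282429 - 152*(-597)) = √(282429 + 90744) = √373173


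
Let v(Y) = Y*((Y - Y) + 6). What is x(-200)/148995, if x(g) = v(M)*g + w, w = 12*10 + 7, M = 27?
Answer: -32273/148995 ≈ -0.21660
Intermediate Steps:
v(Y) = 6*Y (v(Y) = Y*(0 + 6) = Y*6 = 6*Y)
w = 127 (w = 120 + 7 = 127)
x(g) = 127 + 162*g (x(g) = (6*27)*g + 127 = 162*g + 127 = 127 + 162*g)
x(-200)/148995 = (127 + 162*(-200))/148995 = (127 - 32400)*(1/148995) = -32273*1/148995 = -32273/148995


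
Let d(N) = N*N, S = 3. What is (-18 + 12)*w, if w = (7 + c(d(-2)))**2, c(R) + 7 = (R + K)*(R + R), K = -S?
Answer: -384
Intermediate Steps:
d(N) = N**2
K = -3 (K = -1*3 = -3)
c(R) = -7 + 2*R*(-3 + R) (c(R) = -7 + (R - 3)*(R + R) = -7 + (-3 + R)*(2*R) = -7 + 2*R*(-3 + R))
w = 64 (w = (7 + (-7 - 6*(-2)**2 + 2*((-2)**2)**2))**2 = (7 + (-7 - 6*4 + 2*4**2))**2 = (7 + (-7 - 24 + 2*16))**2 = (7 + (-7 - 24 + 32))**2 = (7 + 1)**2 = 8**2 = 64)
(-18 + 12)*w = (-18 + 12)*64 = -6*64 = -384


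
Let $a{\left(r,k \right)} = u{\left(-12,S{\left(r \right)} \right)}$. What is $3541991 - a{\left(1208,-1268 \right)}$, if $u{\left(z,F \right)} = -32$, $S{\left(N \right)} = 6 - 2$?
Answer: $3542023$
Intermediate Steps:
$S{\left(N \right)} = 4$
$a{\left(r,k \right)} = -32$
$3541991 - a{\left(1208,-1268 \right)} = 3541991 - -32 = 3541991 + 32 = 3542023$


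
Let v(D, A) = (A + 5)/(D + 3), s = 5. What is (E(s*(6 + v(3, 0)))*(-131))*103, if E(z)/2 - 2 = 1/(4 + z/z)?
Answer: -296846/5 ≈ -59369.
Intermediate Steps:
v(D, A) = (5 + A)/(3 + D)
E(z) = 22/5 (E(z) = 4 + 2/(4 + z/z) = 4 + 2/(4 + 1) = 4 + 2/5 = 4 + 2*(⅕) = 4 + ⅖ = 22/5)
(E(s*(6 + v(3, 0)))*(-131))*103 = ((22/5)*(-131))*103 = -2882/5*103 = -296846/5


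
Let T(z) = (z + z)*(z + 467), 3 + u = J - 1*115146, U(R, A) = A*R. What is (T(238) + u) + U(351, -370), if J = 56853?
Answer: 147414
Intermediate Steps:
u = -58296 (u = -3 + (56853 - 1*115146) = -3 + (56853 - 115146) = -3 - 58293 = -58296)
T(z) = 2*z*(467 + z) (T(z) = (2*z)*(467 + z) = 2*z*(467 + z))
(T(238) + u) + U(351, -370) = (2*238*(467 + 238) - 58296) - 370*351 = (2*238*705 - 58296) - 129870 = (335580 - 58296) - 129870 = 277284 - 129870 = 147414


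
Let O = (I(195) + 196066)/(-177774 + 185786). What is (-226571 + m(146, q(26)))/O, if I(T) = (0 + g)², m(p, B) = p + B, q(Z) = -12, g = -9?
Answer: -1814213244/196147 ≈ -9249.3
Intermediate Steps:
m(p, B) = B + p
I(T) = 81 (I(T) = (0 - 9)² = (-9)² = 81)
O = 196147/8012 (O = (81 + 196066)/(-177774 + 185786) = 196147/8012 ≈ 24.482)
(-226571 + m(146, q(26)))/O = (-226571 + (-12 + 146))/(196147/8012) = (-226571 + 134)*(8012/196147) = -226437*8012/196147 = -1814213244/196147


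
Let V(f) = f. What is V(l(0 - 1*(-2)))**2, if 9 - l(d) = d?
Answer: 49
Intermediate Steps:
l(d) = 9 - d
V(l(0 - 1*(-2)))**2 = (9 - (0 - 1*(-2)))**2 = (9 - (0 + 2))**2 = (9 - 1*2)**2 = (9 - 2)**2 = 7**2 = 49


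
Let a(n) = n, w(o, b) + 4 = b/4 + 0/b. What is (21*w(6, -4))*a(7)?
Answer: -735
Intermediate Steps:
w(o, b) = -4 + b/4 (w(o, b) = -4 + (b/4 + 0/b) = -4 + (b*(¼) + 0) = -4 + (b/4 + 0) = -4 + b/4)
(21*w(6, -4))*a(7) = (21*(-4 + (¼)*(-4)))*7 = (21*(-4 - 1))*7 = (21*(-5))*7 = -105*7 = -735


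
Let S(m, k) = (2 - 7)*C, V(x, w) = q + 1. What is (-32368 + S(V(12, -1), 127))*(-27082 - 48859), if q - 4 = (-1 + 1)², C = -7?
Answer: 2455400353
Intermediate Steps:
q = 4 (q = 4 + (-1 + 1)² = 4 + 0² = 4 + 0 = 4)
V(x, w) = 5 (V(x, w) = 4 + 1 = 5)
S(m, k) = 35 (S(m, k) = (2 - 7)*(-7) = -5*(-7) = 35)
(-32368 + S(V(12, -1), 127))*(-27082 - 48859) = (-32368 + 35)*(-27082 - 48859) = -32333*(-75941) = 2455400353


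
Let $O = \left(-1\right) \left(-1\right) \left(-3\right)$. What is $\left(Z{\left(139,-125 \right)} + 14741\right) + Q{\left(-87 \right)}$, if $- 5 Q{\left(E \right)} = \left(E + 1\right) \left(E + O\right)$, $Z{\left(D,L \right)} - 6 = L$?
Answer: $13074$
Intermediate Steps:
$Z{\left(D,L \right)} = 6 + L$
$O = -3$ ($O = 1 \left(-3\right) = -3$)
$Q{\left(E \right)} = - \frac{\left(1 + E\right) \left(-3 + E\right)}{5}$ ($Q{\left(E \right)} = - \frac{\left(E + 1\right) \left(E - 3\right)}{5} = - \frac{\left(1 + E\right) \left(-3 + E\right)}{5}$)
$\left(Z{\left(139,-125 \right)} + 14741\right) + Q{\left(-87 \right)} = \left(\left(6 - 125\right) + 14741\right) + \left(\frac{3}{5} - \frac{\left(-87\right)^{2}}{5} + \frac{2}{5} \left(-87\right)\right) = \left(-119 + 14741\right) - 1548 = 14622 - 1548 = 13074$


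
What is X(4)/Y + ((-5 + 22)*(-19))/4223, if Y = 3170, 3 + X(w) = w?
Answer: -1019687/13386910 ≈ -0.076170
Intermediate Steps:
X(w) = -3 + w
X(4)/Y + ((-5 + 22)*(-19))/4223 = (-3 + 4)/3170 + ((-5 + 22)*(-19))/4223 = 1*(1/3170) + (17*(-19))*(1/4223) = 1/3170 - 323*1/4223 = 1/3170 - 323/4223 = -1019687/13386910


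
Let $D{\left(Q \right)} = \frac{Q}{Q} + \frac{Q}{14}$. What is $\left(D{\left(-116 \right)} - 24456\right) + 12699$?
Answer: $- \frac{82350}{7} \approx -11764.0$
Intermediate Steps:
$D{\left(Q \right)} = 1 + \frac{Q}{14}$ ($D{\left(Q \right)} = 1 + Q \frac{1}{14} = 1 + \frac{Q}{14}$)
$\left(D{\left(-116 \right)} - 24456\right) + 12699 = \left(\left(1 + \frac{1}{14} \left(-116\right)\right) - 24456\right) + 12699 = \left(\left(1 - \frac{58}{7}\right) - 24456\right) + 12699 = \left(- \frac{51}{7} - 24456\right) + 12699 = - \frac{171243}{7} + 12699 = - \frac{82350}{7}$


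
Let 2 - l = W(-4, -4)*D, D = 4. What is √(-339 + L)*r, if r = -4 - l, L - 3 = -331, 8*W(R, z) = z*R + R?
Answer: 0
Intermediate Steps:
W(R, z) = R/8 + R*z/8 (W(R, z) = (z*R + R)/8 = (R*z + R)/8 = (R + R*z)/8 = R/8 + R*z/8)
L = -328 (L = 3 - 331 = -328)
l = -4 (l = 2 - (⅛)*(-4)*(1 - 4)*4 = 2 - (⅛)*(-4)*(-3)*4 = 2 - 3*4/2 = 2 - 1*6 = 2 - 6 = -4)
r = 0 (r = -4 - 1*(-4) = -4 + 4 = 0)
√(-339 + L)*r = √(-339 - 328)*0 = √(-667)*0 = (I*√667)*0 = 0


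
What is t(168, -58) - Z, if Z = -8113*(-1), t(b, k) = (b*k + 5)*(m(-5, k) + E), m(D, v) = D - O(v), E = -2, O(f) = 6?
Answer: 118494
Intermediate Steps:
m(D, v) = -6 + D (m(D, v) = D - 1*6 = D - 6 = -6 + D)
t(b, k) = -65 - 13*b*k (t(b, k) = (b*k + 5)*((-6 - 5) - 2) = (5 + b*k)*(-11 - 2) = (5 + b*k)*(-13) = -65 - 13*b*k)
Z = 8113
t(168, -58) - Z = (-65 - 13*168*(-58)) - 1*8113 = (-65 + 126672) - 8113 = 126607 - 8113 = 118494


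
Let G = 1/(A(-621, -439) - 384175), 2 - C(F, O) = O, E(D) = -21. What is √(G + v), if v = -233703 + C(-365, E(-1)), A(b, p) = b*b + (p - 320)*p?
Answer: I*√26172627567406853/334667 ≈ 483.4*I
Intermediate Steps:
A(b, p) = b² + p*(-320 + p) (A(b, p) = b² + (-320 + p)*p = b² + p*(-320 + p))
C(F, O) = 2 - O
v = -233680 (v = -233703 + (2 - 1*(-21)) = -233703 + (2 + 21) = -233703 + 23 = -233680)
G = 1/334667 (G = 1/(((-621)² + (-439)² - 320*(-439)) - 384175) = 1/((385641 + 192721 + 140480) - 384175) = 1/(718842 - 384175) = 1/334667 ≈ 2.9880e-6)
√(G + v) = √(1/334667 - 233680) = √(-78204984559/334667) = I*√26172627567406853/334667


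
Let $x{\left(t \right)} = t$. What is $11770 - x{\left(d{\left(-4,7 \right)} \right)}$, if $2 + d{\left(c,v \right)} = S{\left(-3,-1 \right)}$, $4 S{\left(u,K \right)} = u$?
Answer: $\frac{47091}{4} \approx 11773.0$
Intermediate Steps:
$S{\left(u,K \right)} = \frac{u}{4}$
$d{\left(c,v \right)} = - \frac{11}{4}$ ($d{\left(c,v \right)} = -2 + \frac{1}{4} \left(-3\right) = -2 - \frac{3}{4} = - \frac{11}{4}$)
$11770 - x{\left(d{\left(-4,7 \right)} \right)} = 11770 - - \frac{11}{4} = 11770 + \frac{11}{4} = \frac{47091}{4}$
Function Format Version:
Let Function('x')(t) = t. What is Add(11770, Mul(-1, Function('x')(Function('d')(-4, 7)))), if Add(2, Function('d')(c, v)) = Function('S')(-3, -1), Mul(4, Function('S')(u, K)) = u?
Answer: Rational(47091, 4) ≈ 11773.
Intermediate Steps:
Function('S')(u, K) = Mul(Rational(1, 4), u)
Function('d')(c, v) = Rational(-11, 4) (Function('d')(c, v) = Add(-2, Mul(Rational(1, 4), -3)) = Add(-2, Rational(-3, 4)) = Rational(-11, 4))
Add(11770, Mul(-1, Function('x')(Function('d')(-4, 7)))) = Add(11770, Mul(-1, Rational(-11, 4))) = Add(11770, Rational(11, 4)) = Rational(47091, 4)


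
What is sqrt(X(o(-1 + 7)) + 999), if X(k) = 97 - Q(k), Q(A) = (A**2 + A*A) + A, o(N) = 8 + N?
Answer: sqrt(690) ≈ 26.268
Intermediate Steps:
Q(A) = A + 2*A**2 (Q(A) = (A**2 + A**2) + A = 2*A**2 + A = A + 2*A**2)
X(k) = 97 - k*(1 + 2*k)
sqrt(X(o(-1 + 7)) + 999) = sqrt((97 - (8 + (-1 + 7))*(1 + 2*(8 + (-1 + 7)))) + 999) = sqrt((97 - (8 + 6)*(1 + 2*(8 + 6))) + 999) = sqrt((97 - 1*14*(1 + 2*14)) + 999) = sqrt((97 - 1*14*(1 + 28)) + 999) = sqrt((97 - 1*14*29) + 999) = sqrt((97 - 406) + 999) = sqrt(-309 + 999) = sqrt(690)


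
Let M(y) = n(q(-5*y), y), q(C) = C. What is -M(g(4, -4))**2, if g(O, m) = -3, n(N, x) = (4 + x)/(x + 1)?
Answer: -1/4 ≈ -0.25000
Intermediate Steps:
n(N, x) = (4 + x)/(1 + x)
M(y) = (4 + y)/(1 + y)
-M(g(4, -4))**2 = -((4 - 3)/(1 - 3))**2 = -(1/(-2))**2 = -(-1/2*1)**2 = -(-1/2)**2 = -1*1/4 = -1/4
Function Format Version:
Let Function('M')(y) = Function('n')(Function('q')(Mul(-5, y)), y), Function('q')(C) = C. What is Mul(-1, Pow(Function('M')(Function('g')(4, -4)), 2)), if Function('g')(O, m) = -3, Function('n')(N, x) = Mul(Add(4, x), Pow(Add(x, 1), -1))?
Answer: Rational(-1, 4) ≈ -0.25000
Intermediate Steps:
Function('n')(N, x) = Mul(Pow(Add(1, x), -1), Add(4, x)) (Function('n')(N, x) = Mul(Add(4, x), Pow(Add(1, x), -1)) = Mul(Pow(Add(1, x), -1), Add(4, x)))
Function('M')(y) = Mul(Pow(Add(1, y), -1), Add(4, y))
Mul(-1, Pow(Function('M')(Function('g')(4, -4)), 2)) = Mul(-1, Pow(Mul(Pow(Add(1, -3), -1), Add(4, -3)), 2)) = Mul(-1, Pow(Mul(Pow(-2, -1), 1), 2)) = Mul(-1, Pow(Mul(Rational(-1, 2), 1), 2)) = Mul(-1, Pow(Rational(-1, 2), 2)) = Mul(-1, Rational(1, 4)) = Rational(-1, 4)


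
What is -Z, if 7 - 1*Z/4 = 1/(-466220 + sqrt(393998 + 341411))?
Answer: -6086091748628/217360352991 - 4*sqrt(735409)/217360352991 ≈ -28.000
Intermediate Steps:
Z = 28 - 4/(-466220 + sqrt(735409)) (Z = 28 - 4/(-466220 + sqrt(393998 + 341411)) = 28 - 4/(-466220 + sqrt(735409)) ≈ 28.000)
-Z = -(6086091748628/217360352991 + 4*sqrt(735409)/217360352991) = -6086091748628/217360352991 - 4*sqrt(735409)/217360352991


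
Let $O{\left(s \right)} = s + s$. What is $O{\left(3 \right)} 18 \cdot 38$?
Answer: $4104$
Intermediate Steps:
$O{\left(s \right)} = 2 s$
$O{\left(3 \right)} 18 \cdot 38 = 2 \cdot 3 \cdot 18 \cdot 38 = 6 \cdot 18 \cdot 38 = 108 \cdot 38 = 4104$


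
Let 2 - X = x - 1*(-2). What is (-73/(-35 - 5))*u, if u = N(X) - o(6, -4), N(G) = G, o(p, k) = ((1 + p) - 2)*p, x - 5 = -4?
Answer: -2263/40 ≈ -56.575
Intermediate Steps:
x = 1 (x = 5 - 4 = 1)
o(p, k) = p*(-1 + p) (o(p, k) = (-1 + p)*p = p*(-1 + p))
X = -1 (X = 2 - (1 - 1*(-2)) = 2 - (1 + 2) = 2 - 1*3 = 2 - 3 = -1)
u = -31 (u = -1 - 6*(-1 + 6) = -1 - 6*5 = -1 - 1*30 = -1 - 30 = -31)
(-73/(-35 - 5))*u = -73/(-35 - 5)*(-31) = -73/(-40)*(-31) = -73*(-1/40)*(-31) = (73/40)*(-31) = -2263/40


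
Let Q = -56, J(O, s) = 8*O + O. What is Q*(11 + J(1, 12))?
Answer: -1120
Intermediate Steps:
J(O, s) = 9*O
Q*(11 + J(1, 12)) = -56*(11 + 9*1) = -56*(11 + 9) = -56*20 = -1120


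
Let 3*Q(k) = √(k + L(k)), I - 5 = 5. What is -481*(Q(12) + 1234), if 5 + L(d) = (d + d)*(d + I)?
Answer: -593554 - 481*√535/3 ≈ -5.9726e+5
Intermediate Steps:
I = 10 (I = 5 + 5 = 10)
L(d) = -5 + 2*d*(10 + d) (L(d) = -5 + (d + d)*(d + 10) = -5 + (2*d)*(10 + d) = -5 + 2*d*(10 + d))
Q(k) = √(-5 + 2*k² + 21*k)/3 (Q(k) = √(k + (-5 + 2*k² + 20*k))/3 = √(-5 + 2*k² + 21*k)/3)
-481*(Q(12) + 1234) = -481*(√(-5 + 2*12² + 21*12)/3 + 1234) = -481*(√(-5 + 2*144 + 252)/3 + 1234) = -481*(√(-5 + 288 + 252)/3 + 1234) = -481*(√535/3 + 1234) = -481*(1234 + √535/3) = -593554 - 481*√535/3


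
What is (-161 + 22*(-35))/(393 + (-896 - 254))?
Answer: 931/757 ≈ 1.2299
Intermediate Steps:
(-161 + 22*(-35))/(393 + (-896 - 254)) = (-161 - 770)/(393 - 1150) = -931/(-757) = -931*(-1/757) = 931/757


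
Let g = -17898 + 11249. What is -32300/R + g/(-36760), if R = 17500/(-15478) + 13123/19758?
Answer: 181554487217012347/2621855646280 ≈ 69247.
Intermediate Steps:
R = -71323603/152907162 (R = 17500*(-1/15478) + 13123*(1/19758) = -8750/7739 + 13123/19758 = -71323603/152907162 ≈ -0.46645)
g = -6649
-32300/R + g/(-36760) = -32300/(-71323603/152907162) - 6649/(-36760) = -32300*(-152907162/71323603) - 6649*(-1/36760) = 4938901332600/71323603 + 6649/36760 = 181554487217012347/2621855646280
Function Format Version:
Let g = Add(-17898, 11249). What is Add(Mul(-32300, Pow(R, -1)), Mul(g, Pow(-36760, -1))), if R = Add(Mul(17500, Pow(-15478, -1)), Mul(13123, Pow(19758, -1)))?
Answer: Rational(181554487217012347, 2621855646280) ≈ 69247.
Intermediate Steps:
R = Rational(-71323603, 152907162) (R = Add(Mul(17500, Rational(-1, 15478)), Mul(13123, Rational(1, 19758))) = Add(Rational(-8750, 7739), Rational(13123, 19758)) = Rational(-71323603, 152907162) ≈ -0.46645)
g = -6649
Add(Mul(-32300, Pow(R, -1)), Mul(g, Pow(-36760, -1))) = Add(Mul(-32300, Pow(Rational(-71323603, 152907162), -1)), Mul(-6649, Pow(-36760, -1))) = Add(Mul(-32300, Rational(-152907162, 71323603)), Mul(-6649, Rational(-1, 36760))) = Add(Rational(4938901332600, 71323603), Rational(6649, 36760)) = Rational(181554487217012347, 2621855646280)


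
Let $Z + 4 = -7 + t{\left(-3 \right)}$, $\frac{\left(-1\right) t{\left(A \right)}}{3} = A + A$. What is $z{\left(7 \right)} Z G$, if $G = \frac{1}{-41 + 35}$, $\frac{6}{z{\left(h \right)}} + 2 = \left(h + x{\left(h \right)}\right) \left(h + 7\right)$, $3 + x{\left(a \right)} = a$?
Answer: $- \frac{7}{152} \approx -0.046053$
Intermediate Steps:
$t{\left(A \right)} = - 6 A$ ($t{\left(A \right)} = - 3 \left(A + A\right) = - 3 \cdot 2 A = - 6 A$)
$Z = 7$ ($Z = -4 - -11 = -4 + \left(-7 + 18\right) = -4 + 11 = 7$)
$x{\left(a \right)} = -3 + a$
$z{\left(h \right)} = \frac{6}{-2 + \left(-3 + 2 h\right) \left(7 + h\right)}$ ($z{\left(h \right)} = \frac{6}{-2 + \left(h + \left(-3 + h\right)\right) \left(h + 7\right)} = \frac{6}{-2 + \left(-3 + 2 h\right) \left(7 + h\right)}$)
$G = - \frac{1}{6}$ ($G = \frac{1}{-6} = - \frac{1}{6} \approx -0.16667$)
$z{\left(7 \right)} Z G = \frac{6}{-23 + 2 \cdot 7^{2} + 11 \cdot 7} \cdot 7 \left(- \frac{1}{6}\right) = \frac{6}{-23 + 2 \cdot 49 + 77} \cdot 7 \left(- \frac{1}{6}\right) = \frac{6}{-23 + 98 + 77} \cdot 7 \left(- \frac{1}{6}\right) = \frac{6}{152} \cdot 7 \left(- \frac{1}{6}\right) = 6 \cdot \frac{1}{152} \cdot 7 \left(- \frac{1}{6}\right) = \frac{3}{76} \cdot 7 \left(- \frac{1}{6}\right) = \frac{21}{76} \left(- \frac{1}{6}\right) = - \frac{7}{152}$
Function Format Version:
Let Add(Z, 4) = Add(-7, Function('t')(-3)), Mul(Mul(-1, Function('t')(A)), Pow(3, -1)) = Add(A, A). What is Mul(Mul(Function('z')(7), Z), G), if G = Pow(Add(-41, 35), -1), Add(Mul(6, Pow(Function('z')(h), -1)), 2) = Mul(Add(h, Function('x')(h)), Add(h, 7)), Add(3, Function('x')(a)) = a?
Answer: Rational(-7, 152) ≈ -0.046053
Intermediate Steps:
Function('t')(A) = Mul(-6, A) (Function('t')(A) = Mul(-3, Add(A, A)) = Mul(-3, Mul(2, A)) = Mul(-6, A))
Z = 7 (Z = Add(-4, Add(-7, Mul(-6, -3))) = Add(-4, Add(-7, 18)) = Add(-4, 11) = 7)
Function('x')(a) = Add(-3, a)
Function('z')(h) = Mul(6, Pow(Add(-2, Mul(Add(-3, Mul(2, h)), Add(7, h))), -1)) (Function('z')(h) = Mul(6, Pow(Add(-2, Mul(Add(h, Add(-3, h)), Add(h, 7))), -1)) = Mul(6, Pow(Add(-2, Mul(Add(-3, Mul(2, h)), Add(7, h))), -1)))
G = Rational(-1, 6) (G = Pow(-6, -1) = Rational(-1, 6) ≈ -0.16667)
Mul(Mul(Function('z')(7), Z), G) = Mul(Mul(Mul(6, Pow(Add(-23, Mul(2, Pow(7, 2)), Mul(11, 7)), -1)), 7), Rational(-1, 6)) = Mul(Mul(Mul(6, Pow(Add(-23, Mul(2, 49), 77), -1)), 7), Rational(-1, 6)) = Mul(Mul(Mul(6, Pow(Add(-23, 98, 77), -1)), 7), Rational(-1, 6)) = Mul(Mul(Mul(6, Pow(152, -1)), 7), Rational(-1, 6)) = Mul(Mul(Mul(6, Rational(1, 152)), 7), Rational(-1, 6)) = Mul(Mul(Rational(3, 76), 7), Rational(-1, 6)) = Mul(Rational(21, 76), Rational(-1, 6)) = Rational(-7, 152)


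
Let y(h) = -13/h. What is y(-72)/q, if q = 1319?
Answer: 13/94968 ≈ 0.00013689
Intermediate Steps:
y(-72)/q = -13/(-72)/1319 = -13*(-1/72)*(1/1319) = (13/72)*(1/1319) = 13/94968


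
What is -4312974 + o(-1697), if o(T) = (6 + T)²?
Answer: -1453493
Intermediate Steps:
-4312974 + o(-1697) = -4312974 + (6 - 1697)² = -4312974 + (-1691)² = -4312974 + 2859481 = -1453493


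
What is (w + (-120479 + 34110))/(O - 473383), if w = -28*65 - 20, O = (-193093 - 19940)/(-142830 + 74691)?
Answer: 2003491017/10751877068 ≈ 0.18634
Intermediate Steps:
O = 71011/22713 (O = -213033/(-68139) = -213033*(-1/68139) = 71011/22713 ≈ 3.1264)
w = -1840 (w = -1820 - 20 = -1840)
(w + (-120479 + 34110))/(O - 473383) = (-1840 + (-120479 + 34110))/(71011/22713 - 473383) = (-1840 - 86369)/(-10751877068/22713) = -88209*(-22713/10751877068) = 2003491017/10751877068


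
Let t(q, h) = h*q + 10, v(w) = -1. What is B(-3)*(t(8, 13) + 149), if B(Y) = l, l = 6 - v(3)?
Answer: 1841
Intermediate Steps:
t(q, h) = 10 + h*q
l = 7 (l = 6 - 1*(-1) = 6 + 1 = 7)
B(Y) = 7
B(-3)*(t(8, 13) + 149) = 7*((10 + 13*8) + 149) = 7*((10 + 104) + 149) = 7*(114 + 149) = 7*263 = 1841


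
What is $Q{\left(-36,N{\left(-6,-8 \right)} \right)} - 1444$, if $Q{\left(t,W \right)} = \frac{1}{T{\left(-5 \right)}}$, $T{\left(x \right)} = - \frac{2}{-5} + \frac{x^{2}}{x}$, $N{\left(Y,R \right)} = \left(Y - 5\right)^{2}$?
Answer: $- \frac{33217}{23} \approx -1444.2$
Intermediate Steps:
$N{\left(Y,R \right)} = \left(-5 + Y\right)^{2}$
$T{\left(x \right)} = \frac{2}{5} + x$ ($T{\left(x \right)} = \left(-2\right) \left(- \frac{1}{5}\right) + x = \frac{2}{5} + x$)
$Q{\left(t,W \right)} = - \frac{5}{23}$ ($Q{\left(t,W \right)} = \frac{1}{\frac{2}{5} - 5} = \frac{1}{- \frac{23}{5}} = - \frac{5}{23}$)
$Q{\left(-36,N{\left(-6,-8 \right)} \right)} - 1444 = - \frac{5}{23} - 1444 = - \frac{33217}{23}$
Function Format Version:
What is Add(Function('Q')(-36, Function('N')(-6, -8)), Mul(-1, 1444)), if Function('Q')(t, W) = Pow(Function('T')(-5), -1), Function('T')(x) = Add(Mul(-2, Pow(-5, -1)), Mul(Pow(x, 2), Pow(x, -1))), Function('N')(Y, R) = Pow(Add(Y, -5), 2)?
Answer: Rational(-33217, 23) ≈ -1444.2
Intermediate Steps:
Function('N')(Y, R) = Pow(Add(-5, Y), 2)
Function('T')(x) = Add(Rational(2, 5), x) (Function('T')(x) = Add(Mul(-2, Rational(-1, 5)), x) = Add(Rational(2, 5), x))
Function('Q')(t, W) = Rational(-5, 23) (Function('Q')(t, W) = Pow(Add(Rational(2, 5), -5), -1) = Pow(Rational(-23, 5), -1) = Rational(-5, 23))
Add(Function('Q')(-36, Function('N')(-6, -8)), Mul(-1, 1444)) = Add(Rational(-5, 23), Mul(-1, 1444)) = Add(Rational(-5, 23), -1444) = Rational(-33217, 23)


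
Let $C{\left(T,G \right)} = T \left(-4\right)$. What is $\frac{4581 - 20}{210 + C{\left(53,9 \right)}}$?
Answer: $- \frac{4561}{2} \approx -2280.5$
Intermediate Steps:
$C{\left(T,G \right)} = - 4 T$
$\frac{4581 - 20}{210 + C{\left(53,9 \right)}} = \frac{4581 - 20}{210 - 212} = \frac{4561}{210 - 212} = \frac{4561}{-2} = 4561 \left(- \frac{1}{2}\right) = - \frac{4561}{2}$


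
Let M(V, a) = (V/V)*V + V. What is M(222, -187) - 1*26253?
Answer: -25809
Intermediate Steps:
M(V, a) = 2*V (M(V, a) = 1*V + V = V + V = 2*V)
M(222, -187) - 1*26253 = 2*222 - 1*26253 = 444 - 26253 = -25809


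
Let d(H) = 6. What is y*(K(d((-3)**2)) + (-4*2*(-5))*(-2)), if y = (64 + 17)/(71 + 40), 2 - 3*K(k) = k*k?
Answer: -2466/37 ≈ -66.649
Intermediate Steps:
K(k) = 2/3 - k**2/3 (K(k) = 2/3 - k*k/3 = 2/3 - k**2/3)
y = 27/37 (y = 81/111 = 81*(1/111) = 27/37 ≈ 0.72973)
y*(K(d((-3)**2)) + (-4*2*(-5))*(-2)) = 27*((2/3 - 1/3*6**2) + (-4*2*(-5))*(-2))/37 = 27*((2/3 - 1/3*36) - 8*(-5)*(-2))/37 = 27*((2/3 - 12) + 40*(-2))/37 = 27*(-34/3 - 80)/37 = (27/37)*(-274/3) = -2466/37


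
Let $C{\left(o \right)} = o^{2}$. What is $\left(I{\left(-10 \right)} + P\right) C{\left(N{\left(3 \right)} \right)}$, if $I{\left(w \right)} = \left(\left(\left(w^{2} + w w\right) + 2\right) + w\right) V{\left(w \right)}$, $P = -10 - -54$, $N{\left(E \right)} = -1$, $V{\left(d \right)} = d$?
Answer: $-1876$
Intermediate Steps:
$P = 44$ ($P = -10 + 54 = 44$)
$I{\left(w \right)} = w \left(2 + w + 2 w^{2}\right)$ ($I{\left(w \right)} = \left(\left(\left(w^{2} + w w\right) + 2\right) + w\right) w = \left(\left(\left(w^{2} + w^{2}\right) + 2\right) + w\right) w = \left(\left(2 w^{2} + 2\right) + w\right) w = \left(\left(2 + 2 w^{2}\right) + w\right) w = \left(2 + w + 2 w^{2}\right) w = w \left(2 + w + 2 w^{2}\right)$)
$\left(I{\left(-10 \right)} + P\right) C{\left(N{\left(3 \right)} \right)} = \left(- 10 \left(2 - 10 + 2 \left(-10\right)^{2}\right) + 44\right) \left(-1\right)^{2} = \left(- 10 \left(2 - 10 + 2 \cdot 100\right) + 44\right) 1 = \left(- 10 \left(2 - 10 + 200\right) + 44\right) 1 = \left(\left(-10\right) 192 + 44\right) 1 = \left(-1920 + 44\right) 1 = \left(-1876\right) 1 = -1876$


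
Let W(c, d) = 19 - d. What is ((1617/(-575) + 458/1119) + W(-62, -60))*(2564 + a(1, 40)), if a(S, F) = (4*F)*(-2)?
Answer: 36864807496/214475 ≈ 1.7188e+5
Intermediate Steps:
a(S, F) = -8*F
((1617/(-575) + 458/1119) + W(-62, -60))*(2564 + a(1, 40)) = ((1617/(-575) + 458/1119) + (19 - 1*(-60)))*(2564 - 8*40) = ((1617*(-1/575) + 458*(1/1119)) + (19 + 60))*(2564 - 320) = ((-1617/575 + 458/1119) + 79)*2244 = (-1546073/643425 + 79)*2244 = (49284502/643425)*2244 = 36864807496/214475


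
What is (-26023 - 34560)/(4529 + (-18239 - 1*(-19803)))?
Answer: -60583/6093 ≈ -9.9431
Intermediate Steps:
(-26023 - 34560)/(4529 + (-18239 - 1*(-19803))) = -60583/(4529 + (-18239 + 19803)) = -60583/(4529 + 1564) = -60583/6093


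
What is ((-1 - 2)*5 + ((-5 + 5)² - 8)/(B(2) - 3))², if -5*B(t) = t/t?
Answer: 625/4 ≈ 156.25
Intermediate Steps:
B(t) = -⅕ (B(t) = -t/(5*t) = -⅕*1 = -⅕)
((-1 - 2)*5 + ((-5 + 5)² - 8)/(B(2) - 3))² = ((-1 - 2)*5 + ((-5 + 5)² - 8)/(-⅕ - 3))² = (-3*5 + (0² - 8)/(-16/5))² = (-15 + (0 - 8)*(-5/16))² = (-15 - 8*(-5/16))² = (-15 + 5/2)² = (-25/2)² = 625/4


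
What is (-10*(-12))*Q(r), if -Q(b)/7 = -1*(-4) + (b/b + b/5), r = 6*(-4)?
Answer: -168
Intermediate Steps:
r = -24
Q(b) = -35 - 7*b/5 (Q(b) = -7*(-1*(-4) + (b/b + b/5)) = -7*(4 + (1 + b*(⅕))) = -7*(4 + (1 + b/5)) = -7*(5 + b/5) = -35 - 7*b/5)
(-10*(-12))*Q(r) = (-10*(-12))*(-35 - 7/5*(-24)) = 120*(-35 + 168/5) = 120*(-7/5) = -168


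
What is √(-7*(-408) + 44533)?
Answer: √47389 ≈ 217.69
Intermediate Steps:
√(-7*(-408) + 44533) = √(2856 + 44533) = √47389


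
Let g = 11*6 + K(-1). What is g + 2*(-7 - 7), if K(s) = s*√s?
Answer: 38 - I ≈ 38.0 - 1.0*I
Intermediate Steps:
K(s) = s^(3/2)
g = 66 - I (g = 11*6 + (-1)^(3/2) = 66 - I ≈ 66.0 - 1.0*I)
g + 2*(-7 - 7) = (66 - I) + 2*(-7 - 7) = (66 - I) + 2*(-14) = (66 - I) - 28 = 38 - I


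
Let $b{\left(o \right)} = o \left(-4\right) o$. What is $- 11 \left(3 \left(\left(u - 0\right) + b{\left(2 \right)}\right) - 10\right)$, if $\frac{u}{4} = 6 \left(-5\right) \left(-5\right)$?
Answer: $-19162$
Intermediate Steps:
$b{\left(o \right)} = - 4 o^{2}$ ($b{\left(o \right)} = - 4 o o = - 4 o^{2}$)
$u = 600$ ($u = 4 \cdot 6 \left(-5\right) \left(-5\right) = 4 \left(\left(-30\right) \left(-5\right)\right) = 4 \cdot 150 = 600$)
$- 11 \left(3 \left(\left(u - 0\right) + b{\left(2 \right)}\right) - 10\right) = - 11 \left(3 \left(\left(600 - 0\right) - 4 \cdot 2^{2}\right) - 10\right) = - 11 \left(3 \left(\left(600 + 0\right) - 16\right) - 10\right) = - 11 \left(3 \left(600 - 16\right) - 10\right) = - 11 \left(3 \cdot 584 - 10\right) = - 11 \left(1752 - 10\right) = \left(-11\right) 1742 = -19162$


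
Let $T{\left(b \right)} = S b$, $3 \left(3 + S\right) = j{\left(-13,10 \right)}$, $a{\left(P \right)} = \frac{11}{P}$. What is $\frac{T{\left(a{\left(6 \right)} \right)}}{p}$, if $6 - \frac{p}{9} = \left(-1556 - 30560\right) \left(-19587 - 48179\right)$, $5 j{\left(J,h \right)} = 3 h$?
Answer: $\frac{11}{117524133900} \approx 9.3598 \cdot 10^{-11}$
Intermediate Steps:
$j{\left(J,h \right)} = \frac{3 h}{5}$
$S = -1$ ($S = -3 + \frac{\frac{3}{5} \cdot 10}{3} = -3 + \frac{1}{3} \cdot 6 = -3 + 2 = -1$)
$T{\left(b \right)} = - b$
$p = -19587355650$ ($p = 54 - 9 \left(-1556 - 30560\right) \left(-19587 - 48179\right) = 54 - 9 \left(\left(-32116\right) \left(-67766\right)\right) = 54 - 19587355704 = -19587355650$)
$\frac{T{\left(a{\left(6 \right)} \right)}}{p} = \frac{\left(-1\right) \frac{11}{6}}{-19587355650} = - \frac{11}{6} \left(- \frac{1}{19587355650}\right) = \left(-1\right) \frac{11}{6} \left(- \frac{1}{19587355650}\right) = \left(- \frac{11}{6}\right) \left(- \frac{1}{19587355650}\right) = \frac{11}{117524133900}$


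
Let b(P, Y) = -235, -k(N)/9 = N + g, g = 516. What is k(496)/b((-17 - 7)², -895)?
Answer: 9108/235 ≈ 38.757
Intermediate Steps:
k(N) = -4644 - 9*N (k(N) = -9*(N + 516) = -9*(516 + N) = -4644 - 9*N)
k(496)/b((-17 - 7)², -895) = (-4644 - 9*496)/(-235) = (-4644 - 4464)*(-1/235) = -9108*(-1/235) = 9108/235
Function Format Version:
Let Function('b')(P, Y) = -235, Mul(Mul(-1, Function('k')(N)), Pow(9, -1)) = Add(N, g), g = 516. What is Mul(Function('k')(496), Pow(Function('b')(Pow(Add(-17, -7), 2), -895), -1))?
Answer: Rational(9108, 235) ≈ 38.757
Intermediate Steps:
Function('k')(N) = Add(-4644, Mul(-9, N)) (Function('k')(N) = Mul(-9, Add(N, 516)) = Mul(-9, Add(516, N)) = Add(-4644, Mul(-9, N)))
Mul(Function('k')(496), Pow(Function('b')(Pow(Add(-17, -7), 2), -895), -1)) = Mul(Add(-4644, Mul(-9, 496)), Pow(-235, -1)) = Mul(Add(-4644, -4464), Rational(-1, 235)) = Mul(-9108, Rational(-1, 235)) = Rational(9108, 235)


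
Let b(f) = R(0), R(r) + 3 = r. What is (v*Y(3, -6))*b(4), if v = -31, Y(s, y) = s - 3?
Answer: 0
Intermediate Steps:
R(r) = -3 + r
Y(s, y) = -3 + s
b(f) = -3 (b(f) = -3 + 0 = -3)
(v*Y(3, -6))*b(4) = -31*(-3 + 3)*(-3) = -31*0*(-3) = 0*(-3) = 0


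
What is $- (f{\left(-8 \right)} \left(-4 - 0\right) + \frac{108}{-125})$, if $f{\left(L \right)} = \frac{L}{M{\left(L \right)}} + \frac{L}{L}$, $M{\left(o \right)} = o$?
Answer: $\frac{1108}{125} \approx 8.864$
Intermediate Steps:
$f{\left(L \right)} = 2$ ($f{\left(L \right)} = \frac{L}{L} + \frac{L}{L} = 1 + 1 = 2$)
$- (f{\left(-8 \right)} \left(-4 - 0\right) + \frac{108}{-125}) = - (2 \left(-4 - 0\right) + \frac{108}{-125}) = - (2 \left(-4 + 0\right) + 108 \left(- \frac{1}{125}\right)) = - (2 \left(-4\right) - \frac{108}{125}) = - (-8 - \frac{108}{125}) = \left(-1\right) \left(- \frac{1108}{125}\right) = \frac{1108}{125}$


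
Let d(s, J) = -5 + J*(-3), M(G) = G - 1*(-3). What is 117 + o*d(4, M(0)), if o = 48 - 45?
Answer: 75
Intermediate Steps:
M(G) = 3 + G (M(G) = G + 3 = 3 + G)
d(s, J) = -5 - 3*J
o = 3
117 + o*d(4, M(0)) = 117 + 3*(-5 - 3*(3 + 0)) = 117 + 3*(-5 - 3*3) = 117 + 3*(-5 - 9) = 117 + 3*(-14) = 117 - 42 = 75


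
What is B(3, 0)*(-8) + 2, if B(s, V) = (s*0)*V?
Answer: 2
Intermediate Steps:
B(s, V) = 0 (B(s, V) = 0*V = 0)
B(3, 0)*(-8) + 2 = 0*(-8) + 2 = 0 + 2 = 2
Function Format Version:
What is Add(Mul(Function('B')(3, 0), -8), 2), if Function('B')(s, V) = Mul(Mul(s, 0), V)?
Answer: 2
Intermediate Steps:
Function('B')(s, V) = 0 (Function('B')(s, V) = Mul(0, V) = 0)
Add(Mul(Function('B')(3, 0), -8), 2) = Add(Mul(0, -8), 2) = Add(0, 2) = 2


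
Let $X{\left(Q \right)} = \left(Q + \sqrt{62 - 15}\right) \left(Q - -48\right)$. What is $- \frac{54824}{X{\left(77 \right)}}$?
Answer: $- \frac{2110724}{367625} + \frac{27412 \sqrt{47}}{367625} \approx -5.2303$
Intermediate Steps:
$X{\left(Q \right)} = \left(48 + Q\right) \left(Q + \sqrt{47}\right)$ ($X{\left(Q \right)} = \left(Q + \sqrt{47}\right) \left(Q + 48\right) = \left(Q + \sqrt{47}\right) \left(48 + Q\right) = \left(48 + Q\right) \left(Q + \sqrt{47}\right)$)
$- \frac{54824}{X{\left(77 \right)}} = - \frac{54824}{77^{2} + 48 \cdot 77 + 48 \sqrt{47} + 77 \sqrt{47}} = - \frac{54824}{5929 + 3696 + 48 \sqrt{47} + 77 \sqrt{47}} = - \frac{54824}{9625 + 125 \sqrt{47}}$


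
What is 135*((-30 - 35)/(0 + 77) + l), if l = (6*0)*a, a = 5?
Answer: -8775/77 ≈ -113.96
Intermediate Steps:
l = 0 (l = (6*0)*5 = 0*5 = 0)
135*((-30 - 35)/(0 + 77) + l) = 135*((-30 - 35)/(0 + 77) + 0) = 135*(-65/77 + 0) = 135*(-65/77) = -8775/77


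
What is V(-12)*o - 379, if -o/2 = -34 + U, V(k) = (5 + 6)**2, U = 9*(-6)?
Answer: 20917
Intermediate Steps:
U = -54
V(k) = 121 (V(k) = 11**2 = 121)
o = 176 (o = -2*(-34 - 54) = -2*(-88) = 176)
V(-12)*o - 379 = 121*176 - 379 = 21296 - 379 = 20917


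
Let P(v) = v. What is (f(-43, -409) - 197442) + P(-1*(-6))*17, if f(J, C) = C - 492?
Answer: -198241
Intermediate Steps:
f(J, C) = -492 + C
(f(-43, -409) - 197442) + P(-1*(-6))*17 = ((-492 - 409) - 197442) - 1*(-6)*17 = (-901 - 197442) + 6*17 = -198343 + 102 = -198241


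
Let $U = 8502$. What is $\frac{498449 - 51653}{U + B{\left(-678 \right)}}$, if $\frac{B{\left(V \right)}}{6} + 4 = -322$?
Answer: $\frac{74466}{1091} \approx 68.255$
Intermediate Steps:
$B{\left(V \right)} = -1956$ ($B{\left(V \right)} = -24 + 6 \left(-322\right) = -24 - 1932 = -1956$)
$\frac{498449 - 51653}{U + B{\left(-678 \right)}} = \frac{498449 - 51653}{8502 - 1956} = \frac{446796}{6546} = 446796 \cdot \frac{1}{6546} = \frac{74466}{1091}$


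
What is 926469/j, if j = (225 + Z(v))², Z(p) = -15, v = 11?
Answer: 102941/4900 ≈ 21.008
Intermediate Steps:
j = 44100 (j = (225 - 15)² = 210² = 44100)
926469/j = 926469/44100 = 926469*(1/44100) = 102941/4900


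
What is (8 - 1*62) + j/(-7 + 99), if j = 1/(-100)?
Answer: -496801/9200 ≈ -54.000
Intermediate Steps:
j = -1/100 ≈ -0.010000
(8 - 1*62) + j/(-7 + 99) = (8 - 1*62) - 1/100/(-7 + 99) = (8 - 62) - 1/100/92 = -54 + (1/92)*(-1/100) = -54 - 1/9200 = -496801/9200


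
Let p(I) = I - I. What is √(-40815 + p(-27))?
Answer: 3*I*√4535 ≈ 202.03*I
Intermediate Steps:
p(I) = 0
√(-40815 + p(-27)) = √(-40815 + 0) = √(-40815) = 3*I*√4535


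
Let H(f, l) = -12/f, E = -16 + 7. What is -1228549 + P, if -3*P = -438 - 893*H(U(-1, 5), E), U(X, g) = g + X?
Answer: -1229296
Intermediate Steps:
E = -9
U(X, g) = X + g
P = -747 (P = -(-438 - (-10716)/(-1 + 5))/3 = -(-438 - (-10716)/4)/3 = -(-438 - 893*(-3))/3 = -(-438 + 2679)/3 = -⅓*2241 = -747)
-1228549 + P = -1228549 - 747 = -1229296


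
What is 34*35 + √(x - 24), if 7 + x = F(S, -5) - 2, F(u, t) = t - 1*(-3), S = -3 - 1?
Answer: 1190 + I*√35 ≈ 1190.0 + 5.9161*I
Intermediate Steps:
S = -4
F(u, t) = 3 + t (F(u, t) = t + 3 = 3 + t)
x = -11 (x = -7 + ((3 - 5) - 2) = -7 + (-2 - 2) = -7 - 4 = -11)
34*35 + √(x - 24) = 34*35 + √(-11 - 24) = 1190 + √(-35) = 1190 + I*√35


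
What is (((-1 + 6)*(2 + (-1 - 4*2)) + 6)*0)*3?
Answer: 0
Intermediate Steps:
(((-1 + 6)*(2 + (-1 - 4*2)) + 6)*0)*3 = ((5*(2 + (-1 - 8)) + 6)*0)*3 = ((5*(2 - 9) + 6)*0)*3 = ((5*(-7) + 6)*0)*3 = ((-35 + 6)*0)*3 = -29*0*3 = 0*3 = 0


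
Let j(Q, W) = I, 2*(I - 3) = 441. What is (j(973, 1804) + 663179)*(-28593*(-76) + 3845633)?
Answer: 7985642580305/2 ≈ 3.9928e+12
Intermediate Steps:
I = 447/2 (I = 3 + (½)*441 = 3 + 441/2 = 447/2 ≈ 223.50)
j(Q, W) = 447/2
(j(973, 1804) + 663179)*(-28593*(-76) + 3845633) = (447/2 + 663179)*(-28593*(-76) + 3845633) = 1326805*(2173068 + 3845633)/2 = (1326805/2)*6018701 = 7985642580305/2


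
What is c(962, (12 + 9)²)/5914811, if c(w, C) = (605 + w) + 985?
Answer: 88/203959 ≈ 0.00043146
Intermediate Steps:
c(w, C) = 1590 + w
c(962, (12 + 9)²)/5914811 = (1590 + 962)/5914811 = 2552*(1/5914811) = 88/203959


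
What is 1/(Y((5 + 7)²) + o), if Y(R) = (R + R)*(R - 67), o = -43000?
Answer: -1/20824 ≈ -4.8021e-5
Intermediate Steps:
Y(R) = 2*R*(-67 + R) (Y(R) = (2*R)*(-67 + R) = 2*R*(-67 + R))
1/(Y((5 + 7)²) + o) = 1/(2*(5 + 7)²*(-67 + (5 + 7)²) - 43000) = 1/(2*12²*(-67 + 12²) - 43000) = 1/(2*144*(-67 + 144) - 43000) = 1/(2*144*77 - 43000) = 1/(22176 - 43000) = 1/(-20824) = -1/20824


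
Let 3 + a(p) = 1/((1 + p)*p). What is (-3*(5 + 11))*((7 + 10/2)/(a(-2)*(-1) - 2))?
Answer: -1152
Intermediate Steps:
a(p) = -3 + 1/(p*(1 + p)) (a(p) = -3 + 1/((1 + p)*p) = -3 + 1/(p*(1 + p)))
(-3*(5 + 11))*((7 + 10/2)/(a(-2)*(-1) - 2)) = (-3*(5 + 11))*((7 + 10/2)/(((1 - 3*(-2) - 3*(-2)²)/((-2)*(1 - 2)))*(-1) - 2)) = (-3*16)*((7 + 10*(½))/(-½*(1 + 6 - 3*4)/(-1)*(-1) - 2)) = -48*(7 + 5)/(-½*(-1)*(1 + 6 - 12)*(-1) - 2) = -576/(-½*(-1)*(-5)*(-1) - 2) = -576/(-5/2*(-1) - 2) = -576/(5/2 - 2) = -576/½ = -576*2 = -48*24 = -1152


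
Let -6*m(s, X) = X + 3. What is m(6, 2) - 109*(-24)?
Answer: 15691/6 ≈ 2615.2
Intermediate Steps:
m(s, X) = -½ - X/6 (m(s, X) = -(X + 3)/6 = -(3 + X)/6 = -½ - X/6)
m(6, 2) - 109*(-24) = (-½ - ⅙*2) - 109*(-24) = (-½ - ⅓) + 2616 = -⅚ + 2616 = 15691/6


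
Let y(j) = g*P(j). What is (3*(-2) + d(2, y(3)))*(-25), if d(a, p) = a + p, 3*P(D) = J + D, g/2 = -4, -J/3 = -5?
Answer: 1300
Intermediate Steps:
J = 15 (J = -3*(-5) = 15)
g = -8 (g = 2*(-4) = -8)
P(D) = 5 + D/3 (P(D) = (15 + D)/3 = 5 + D/3)
y(j) = -40 - 8*j/3 (y(j) = -8*(5 + j/3) = -40 - 8*j/3)
(3*(-2) + d(2, y(3)))*(-25) = (3*(-2) + (2 + (-40 - 8/3*3)))*(-25) = (-6 + (2 + (-40 - 8)))*(-25) = (-6 + (2 - 48))*(-25) = (-6 - 46)*(-25) = -52*(-25) = 1300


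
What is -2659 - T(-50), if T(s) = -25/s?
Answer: -5319/2 ≈ -2659.5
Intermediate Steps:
-2659 - T(-50) = -2659 - (-25)/(-50) = -2659 - (-25)*(-1)/50 = -2659 - 1*½ = -2659 - ½ = -5319/2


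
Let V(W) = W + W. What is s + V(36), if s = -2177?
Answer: -2105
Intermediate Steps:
V(W) = 2*W
s + V(36) = -2177 + 2*36 = -2177 + 72 = -2105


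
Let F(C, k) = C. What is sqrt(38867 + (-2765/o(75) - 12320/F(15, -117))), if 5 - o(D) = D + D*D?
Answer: sqrt(444222649734)/3417 ≈ 195.05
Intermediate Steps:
o(D) = 5 - D - D**2 (o(D) = 5 - (D + D*D) = 5 - (D + D**2) = 5 + (-D - D**2) = 5 - D - D**2)
sqrt(38867 + (-2765/o(75) - 12320/F(15, -117))) = sqrt(38867 + (-2765/(5 - 1*75 - 1*75**2) - 12320/15)) = sqrt(38867 + (-2765/(5 - 75 - 1*5625) - 12320*1/15)) = sqrt(38867 + (-2765/(5 - 75 - 5625) - 2464/3)) = sqrt(38867 + (-2765/(-5695) - 2464/3)) = sqrt(38867 + (-2765*(-1/5695) - 2464/3)) = sqrt(38867 + (553/1139 - 2464/3)) = sqrt(38867 - 2804837/3417) = sqrt(130003702/3417) = sqrt(444222649734)/3417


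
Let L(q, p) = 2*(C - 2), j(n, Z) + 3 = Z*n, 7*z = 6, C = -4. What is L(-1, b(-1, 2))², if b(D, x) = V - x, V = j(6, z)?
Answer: 144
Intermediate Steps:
z = 6/7 (z = (⅐)*6 = 6/7 ≈ 0.85714)
j(n, Z) = -3 + Z*n
V = 15/7 (V = -3 + (6/7)*6 = -3 + 36/7 = 15/7 ≈ 2.1429)
b(D, x) = 15/7 - x
L(q, p) = -12 (L(q, p) = 2*(-4 - 2) = 2*(-6) = -12)
L(-1, b(-1, 2))² = (-12)² = 144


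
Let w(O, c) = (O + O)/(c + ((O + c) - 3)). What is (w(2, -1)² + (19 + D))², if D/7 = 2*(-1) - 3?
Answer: 16384/81 ≈ 202.27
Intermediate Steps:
w(O, c) = 2*O/(-3 + O + 2*c) (w(O, c) = (2*O)/(c + (-3 + O + c)) = (2*O)/(-3 + O + 2*c) = 2*O/(-3 + O + 2*c))
D = -35 (D = 7*(2*(-1) - 3) = 7*(-2 - 3) = 7*(-5) = -35)
(w(2, -1)² + (19 + D))² = ((2*2/(-3 + 2 + 2*(-1)))² + (19 - 35))² = ((2*2/(-3 + 2 - 2))² - 16)² = ((2*2/(-3))² - 16)² = ((2*2*(-⅓))² - 16)² = ((-4/3)² - 16)² = (16/9 - 16)² = (-128/9)² = 16384/81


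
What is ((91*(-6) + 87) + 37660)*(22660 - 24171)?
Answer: -56210711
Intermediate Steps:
((91*(-6) + 87) + 37660)*(22660 - 24171) = ((-546 + 87) + 37660)*(-1511) = (-459 + 37660)*(-1511) = 37201*(-1511) = -56210711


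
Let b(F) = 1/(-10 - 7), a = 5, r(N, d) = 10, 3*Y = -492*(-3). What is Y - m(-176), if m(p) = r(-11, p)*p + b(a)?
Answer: 38285/17 ≈ 2252.1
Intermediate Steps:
Y = 492 (Y = (-492*(-3))/3 = (⅓)*1476 = 492)
b(F) = -1/17 (b(F) = 1/(-17) = -1/17)
m(p) = -1/17 + 10*p (m(p) = 10*p - 1/17 = -1/17 + 10*p)
Y - m(-176) = 492 - (-1/17 + 10*(-176)) = 492 - (-1/17 - 1760) = 492 - 1*(-29921/17) = 492 + 29921/17 = 38285/17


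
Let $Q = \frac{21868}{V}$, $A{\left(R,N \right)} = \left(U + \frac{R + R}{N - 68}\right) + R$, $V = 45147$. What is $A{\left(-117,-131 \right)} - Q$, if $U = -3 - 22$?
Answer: $- \frac{1269551260}{8984253} \approx -141.31$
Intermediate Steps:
$U = -25$ ($U = -3 - 22 = -25$)
$A{\left(R,N \right)} = -25 + R + \frac{2 R}{-68 + N}$ ($A{\left(R,N \right)} = \left(-25 + \frac{R + R}{N - 68}\right) + R = \left(-25 + \frac{2 R}{-68 + N}\right) + R = -25 + R + \frac{2 R}{-68 + N}$)
$Q = \frac{21868}{45147} \approx 0.48437$
$A{\left(-117,-131 \right)} - Q = \frac{1700 - -7722 - -3275 - -15327}{-68 - 131} - \frac{21868}{45147} = \frac{1700 + 7722 + 3275 + 15327}{-199} - \frac{21868}{45147} = \left(- \frac{1}{199}\right) 28024 - \frac{21868}{45147} = - \frac{28024}{199} - \frac{21868}{45147} = - \frac{1269551260}{8984253}$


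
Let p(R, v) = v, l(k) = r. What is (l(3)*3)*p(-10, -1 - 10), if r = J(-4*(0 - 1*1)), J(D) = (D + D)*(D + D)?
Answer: -2112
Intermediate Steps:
J(D) = 4*D² (J(D) = (2*D)*(2*D) = 4*D²)
r = 64 (r = 4*(-4*(0 - 1*1))² = 4*(-4*(0 - 1))² = 4*(-4*(-1))² = 4*4² = 4*16 = 64)
l(k) = 64
(l(3)*3)*p(-10, -1 - 10) = (64*3)*(-1 - 10) = 192*(-11) = -2112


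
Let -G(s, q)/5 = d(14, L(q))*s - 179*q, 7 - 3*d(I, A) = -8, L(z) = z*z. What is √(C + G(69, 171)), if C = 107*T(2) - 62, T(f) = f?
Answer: 4*√9467 ≈ 389.19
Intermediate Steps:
L(z) = z²
d(I, A) = 5 (d(I, A) = 7/3 - ⅓*(-8) = 7/3 + 8/3 = 5)
G(s, q) = -25*s + 895*q (G(s, q) = -5*(5*s - 179*q) = -5*(-179*q + 5*s) = -25*s + 895*q)
C = 152 (C = 107*2 - 62 = 214 - 62 = 152)
√(C + G(69, 171)) = √(152 + (-25*69 + 895*171)) = √(152 + (-1725 + 153045)) = √(152 + 151320) = √151472 = 4*√9467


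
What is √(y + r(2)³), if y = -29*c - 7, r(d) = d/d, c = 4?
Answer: I*√122 ≈ 11.045*I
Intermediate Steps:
r(d) = 1
y = -123 (y = -29*4 - 7 = -116 - 7 = -123)
√(y + r(2)³) = √(-123 + 1³) = √(-123 + 1) = √(-122) = I*√122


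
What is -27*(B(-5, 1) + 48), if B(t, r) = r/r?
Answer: -1323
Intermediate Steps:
B(t, r) = 1
-27*(B(-5, 1) + 48) = -27*(1 + 48) = -27*49 = -1323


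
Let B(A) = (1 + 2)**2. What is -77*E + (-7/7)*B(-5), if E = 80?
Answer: -6169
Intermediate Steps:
B(A) = 9 (B(A) = 3**2 = 9)
-77*E + (-7/7)*B(-5) = -77*80 - 7/7*9 = -6160 - 7*1/7*9 = -6160 - 1*9 = -6160 - 9 = -6169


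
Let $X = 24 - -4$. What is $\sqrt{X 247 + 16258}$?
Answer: $\sqrt{23174} \approx 152.23$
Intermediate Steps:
$X = 28$ ($X = 24 + 4 = 28$)
$\sqrt{X 247 + 16258} = \sqrt{28 \cdot 247 + 16258} = \sqrt{6916 + 16258} = \sqrt{23174}$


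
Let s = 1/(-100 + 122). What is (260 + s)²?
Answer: 32729841/484 ≈ 67624.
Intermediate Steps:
s = 1/22 ≈ 0.045455
(260 + s)² = (260 + 1/22)² = (5721/22)² = 32729841/484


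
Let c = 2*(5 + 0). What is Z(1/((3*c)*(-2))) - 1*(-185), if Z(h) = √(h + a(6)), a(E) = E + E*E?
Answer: 185 + √37785/30 ≈ 191.48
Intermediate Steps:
a(E) = E + E²
c = 10 (c = 2*5 = 10)
Z(h) = √(42 + h) (Z(h) = √(h + 6*(1 + 6)) = √(h + 6*7) = √(h + 42) = √(42 + h))
Z(1/((3*c)*(-2))) - 1*(-185) = √(42 + 1/((3*10)*(-2))) - 1*(-185) = √(42 + 1/(30*(-2))) + 185 = √(42 + 1/(-60)) + 185 = √(42 - 1/60) + 185 = √(2519/60) + 185 = √37785/30 + 185 = 185 + √37785/30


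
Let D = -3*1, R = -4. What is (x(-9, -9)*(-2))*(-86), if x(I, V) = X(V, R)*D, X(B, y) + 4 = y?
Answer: 4128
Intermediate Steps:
X(B, y) = -4 + y
D = -3
x(I, V) = 24 (x(I, V) = (-4 - 4)*(-3) = -8*(-3) = 24)
(x(-9, -9)*(-2))*(-86) = (24*(-2))*(-86) = -48*(-86) = 4128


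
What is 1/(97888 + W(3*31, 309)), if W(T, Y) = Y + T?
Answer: 1/98290 ≈ 1.0174e-5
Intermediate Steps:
W(T, Y) = T + Y
1/(97888 + W(3*31, 309)) = 1/(97888 + (3*31 + 309)) = 1/(97888 + (93 + 309)) = 1/(97888 + 402) = 1/98290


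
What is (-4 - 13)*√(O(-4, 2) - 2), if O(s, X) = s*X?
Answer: -17*I*√10 ≈ -53.759*I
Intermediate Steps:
O(s, X) = X*s
(-4 - 13)*√(O(-4, 2) - 2) = (-4 - 13)*√(2*(-4) - 2) = -17*√(-8 - 2) = -17*I*√10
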